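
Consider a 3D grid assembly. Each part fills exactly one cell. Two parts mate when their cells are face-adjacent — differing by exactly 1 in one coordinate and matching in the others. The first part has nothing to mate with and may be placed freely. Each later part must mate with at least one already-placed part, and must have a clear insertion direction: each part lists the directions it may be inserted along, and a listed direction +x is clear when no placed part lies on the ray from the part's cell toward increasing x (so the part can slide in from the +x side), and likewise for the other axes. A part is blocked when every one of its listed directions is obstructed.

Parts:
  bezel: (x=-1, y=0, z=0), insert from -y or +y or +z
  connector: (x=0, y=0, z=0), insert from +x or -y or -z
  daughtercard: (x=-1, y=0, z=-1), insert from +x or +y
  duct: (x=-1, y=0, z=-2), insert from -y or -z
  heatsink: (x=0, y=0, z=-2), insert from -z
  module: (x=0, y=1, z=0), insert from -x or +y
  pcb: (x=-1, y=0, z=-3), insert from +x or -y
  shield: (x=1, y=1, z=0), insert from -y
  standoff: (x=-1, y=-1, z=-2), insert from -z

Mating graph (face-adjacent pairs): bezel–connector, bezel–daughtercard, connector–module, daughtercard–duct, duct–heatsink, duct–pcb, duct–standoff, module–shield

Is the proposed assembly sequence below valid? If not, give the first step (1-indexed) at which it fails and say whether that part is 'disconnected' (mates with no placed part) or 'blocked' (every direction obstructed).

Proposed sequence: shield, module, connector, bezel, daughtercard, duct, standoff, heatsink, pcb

Valid

1. shield@(1, 1, 0) [-y clear] — {shield}
2. module@(0, 1, 0) [-x clear] — {module, shield}
3. connector@(0, 0, 0) [+x clear] — {connector, module, shield}
4. bezel@(-1, 0, 0) [-y clear] — {bezel, connector, module, shield}
5. daughtercard@(-1, 0, -1) [+x clear] — {bezel, connector, daughtercard, module, shield}
6. duct@(-1, 0, -2) [-y clear] — {bezel, connector, daughtercard, duct, module, shield}
7. standoff@(-1, -1, -2) [-z clear] — {bezel, connector, daughtercard, duct, module, shield, standoff}
8. heatsink@(0, 0, -2) [-z clear] — {bezel, connector, daughtercard, duct, heatsink, module, shield, standoff}
9. pcb@(-1, 0, -3) [+x clear] — {bezel, connector, daughtercard, duct, heatsink, module, pcb, shield, standoff}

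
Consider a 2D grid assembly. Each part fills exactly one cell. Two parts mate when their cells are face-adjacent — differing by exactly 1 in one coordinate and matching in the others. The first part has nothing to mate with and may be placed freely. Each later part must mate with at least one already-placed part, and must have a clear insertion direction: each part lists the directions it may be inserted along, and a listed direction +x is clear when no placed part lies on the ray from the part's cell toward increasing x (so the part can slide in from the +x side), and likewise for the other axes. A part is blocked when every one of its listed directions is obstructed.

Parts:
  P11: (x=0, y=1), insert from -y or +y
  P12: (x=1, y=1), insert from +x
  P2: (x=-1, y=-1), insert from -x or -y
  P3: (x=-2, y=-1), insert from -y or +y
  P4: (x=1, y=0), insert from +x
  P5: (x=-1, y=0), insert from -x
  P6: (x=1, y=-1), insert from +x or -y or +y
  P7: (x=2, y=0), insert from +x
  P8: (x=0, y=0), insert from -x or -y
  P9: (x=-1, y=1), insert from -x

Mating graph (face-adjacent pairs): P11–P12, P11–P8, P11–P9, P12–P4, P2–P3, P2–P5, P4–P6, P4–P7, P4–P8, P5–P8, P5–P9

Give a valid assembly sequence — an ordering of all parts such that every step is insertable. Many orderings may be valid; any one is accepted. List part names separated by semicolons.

1. P12@(1, 1) [+x clear] — {P12}
2. P11@(0, 1) [-y clear] — {P11, P12}
3. P8@(0, 0) [-x clear] — {P11, P12, P8}
4. P5@(-1, 0) [-x clear] — {P11, P12, P5, P8}
5. P2@(-1, -1) [-x clear] — {P11, P12, P2, P5, P8}
6. P3@(-2, -1) [-y clear] — {P11, P12, P2, P3, P5, P8}
7. P4@(1, 0) [+x clear] — {P11, P12, P2, P3, P4, P5, P8}
8. P6@(1, -1) [+x clear] — {P11, P12, P2, P3, P4, P5, P6, P8}
9. P7@(2, 0) [+x clear] — {P11, P12, P2, P3, P4, P5, P6, P7, P8}
10. P9@(-1, 1) [-x clear] — {P11, P12, P2, P3, P4, P5, P6, P7, P8, P9}

P12; P11; P8; P5; P2; P3; P4; P6; P7; P9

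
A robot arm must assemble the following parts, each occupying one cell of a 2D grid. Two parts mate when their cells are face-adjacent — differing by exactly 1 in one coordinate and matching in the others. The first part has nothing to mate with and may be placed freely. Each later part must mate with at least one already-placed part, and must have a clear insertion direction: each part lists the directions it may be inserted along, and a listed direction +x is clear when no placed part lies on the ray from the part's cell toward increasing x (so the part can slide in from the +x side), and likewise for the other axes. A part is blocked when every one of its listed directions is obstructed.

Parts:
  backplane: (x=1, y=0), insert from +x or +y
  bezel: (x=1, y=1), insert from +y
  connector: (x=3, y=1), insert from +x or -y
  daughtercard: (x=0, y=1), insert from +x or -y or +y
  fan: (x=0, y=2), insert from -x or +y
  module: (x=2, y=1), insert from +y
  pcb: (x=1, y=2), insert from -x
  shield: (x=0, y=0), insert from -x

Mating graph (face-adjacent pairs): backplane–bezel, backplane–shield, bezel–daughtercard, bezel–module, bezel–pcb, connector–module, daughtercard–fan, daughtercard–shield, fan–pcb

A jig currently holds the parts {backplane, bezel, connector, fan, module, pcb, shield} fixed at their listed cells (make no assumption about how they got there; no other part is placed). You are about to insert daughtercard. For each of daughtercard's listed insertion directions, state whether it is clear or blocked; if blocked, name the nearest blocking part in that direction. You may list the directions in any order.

+x: nearest on ray is bezel@(1, 1) ⇒ blocked
-y: nearest on ray is shield@(0, 0) ⇒ blocked
+y: nearest on ray is fan@(0, 2) ⇒ blocked

+x: blocked by bezel; +y: blocked by fan; -y: blocked by shield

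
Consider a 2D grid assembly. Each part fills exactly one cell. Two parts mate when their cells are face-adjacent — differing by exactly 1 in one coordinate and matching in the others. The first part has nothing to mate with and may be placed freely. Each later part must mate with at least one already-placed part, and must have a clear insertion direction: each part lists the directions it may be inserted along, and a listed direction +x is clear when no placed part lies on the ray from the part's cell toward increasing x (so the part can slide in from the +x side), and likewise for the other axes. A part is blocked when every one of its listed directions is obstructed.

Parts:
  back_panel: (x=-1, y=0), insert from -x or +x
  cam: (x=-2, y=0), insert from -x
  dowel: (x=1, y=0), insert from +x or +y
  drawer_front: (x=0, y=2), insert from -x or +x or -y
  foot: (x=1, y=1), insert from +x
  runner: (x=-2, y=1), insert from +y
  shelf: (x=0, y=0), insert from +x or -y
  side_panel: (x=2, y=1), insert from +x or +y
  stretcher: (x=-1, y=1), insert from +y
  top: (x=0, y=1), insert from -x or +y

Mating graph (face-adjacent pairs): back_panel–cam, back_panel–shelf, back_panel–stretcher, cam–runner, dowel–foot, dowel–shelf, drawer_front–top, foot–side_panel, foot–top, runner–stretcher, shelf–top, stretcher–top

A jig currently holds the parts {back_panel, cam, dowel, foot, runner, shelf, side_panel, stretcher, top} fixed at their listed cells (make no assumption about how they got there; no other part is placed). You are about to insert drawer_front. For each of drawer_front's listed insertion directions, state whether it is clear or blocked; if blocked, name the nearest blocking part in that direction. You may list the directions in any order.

+x: clear; -x: clear; -y: blocked by top

-x: ray from drawer_front(0, 2) has no placed part ⇒ clear
+x: ray from drawer_front(0, 2) has no placed part ⇒ clear
-y: nearest on ray is top@(0, 1) ⇒ blocked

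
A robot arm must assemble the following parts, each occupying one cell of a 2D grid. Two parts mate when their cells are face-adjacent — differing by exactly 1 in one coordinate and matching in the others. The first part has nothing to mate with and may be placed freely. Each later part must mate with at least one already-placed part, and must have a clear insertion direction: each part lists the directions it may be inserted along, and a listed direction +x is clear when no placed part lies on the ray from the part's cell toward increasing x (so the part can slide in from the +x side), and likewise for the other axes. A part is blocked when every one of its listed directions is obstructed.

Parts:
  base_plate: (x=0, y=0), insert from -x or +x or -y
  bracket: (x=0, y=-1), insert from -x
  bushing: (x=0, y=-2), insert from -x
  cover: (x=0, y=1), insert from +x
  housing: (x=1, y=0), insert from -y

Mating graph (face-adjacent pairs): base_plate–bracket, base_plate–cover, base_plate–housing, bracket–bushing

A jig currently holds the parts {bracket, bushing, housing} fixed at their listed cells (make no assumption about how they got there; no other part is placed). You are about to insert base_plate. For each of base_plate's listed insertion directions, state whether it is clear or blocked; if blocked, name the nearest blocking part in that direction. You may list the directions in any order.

+x: blocked by housing; -x: clear; -y: blocked by bracket

-x: ray from base_plate(0, 0) has no placed part ⇒ clear
+x: nearest on ray is housing@(1, 0) ⇒ blocked
-y: nearest on ray is bracket@(0, -1) ⇒ blocked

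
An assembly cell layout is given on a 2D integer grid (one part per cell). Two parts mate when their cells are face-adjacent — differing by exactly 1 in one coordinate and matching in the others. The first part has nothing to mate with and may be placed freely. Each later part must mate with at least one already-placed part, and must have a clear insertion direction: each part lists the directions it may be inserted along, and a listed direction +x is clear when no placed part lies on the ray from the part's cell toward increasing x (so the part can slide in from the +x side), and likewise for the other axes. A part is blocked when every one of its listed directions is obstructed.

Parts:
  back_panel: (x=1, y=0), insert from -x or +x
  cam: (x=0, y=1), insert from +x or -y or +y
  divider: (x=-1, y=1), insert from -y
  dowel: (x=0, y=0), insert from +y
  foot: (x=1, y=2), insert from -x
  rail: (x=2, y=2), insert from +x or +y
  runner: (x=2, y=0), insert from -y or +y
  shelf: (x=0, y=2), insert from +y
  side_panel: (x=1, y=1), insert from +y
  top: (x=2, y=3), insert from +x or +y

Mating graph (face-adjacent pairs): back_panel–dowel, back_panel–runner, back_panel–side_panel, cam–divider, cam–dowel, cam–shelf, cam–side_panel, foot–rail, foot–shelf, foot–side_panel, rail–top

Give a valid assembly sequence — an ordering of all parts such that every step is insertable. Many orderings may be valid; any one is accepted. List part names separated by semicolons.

1. back_panel@(1, 0) [-x clear] — {back_panel}
2. side_panel@(1, 1) [+y clear] — {back_panel, side_panel}
3. foot@(1, 2) [-x clear] — {back_panel, foot, side_panel}
4. rail@(2, 2) [+x clear] — {back_panel, foot, rail, side_panel}
5. top@(2, 3) [+x clear] — {back_panel, foot, rail, side_panel, top}
6. runner@(2, 0) [-y clear] — {back_panel, foot, rail, runner, side_panel, top}
7. dowel@(0, 0) [+y clear] — {back_panel, dowel, foot, rail, runner, side_panel, top}
8. cam@(0, 1) [+y clear] — {back_panel, cam, dowel, foot, rail, runner, side_panel, top}
9. shelf@(0, 2) [+y clear] — {back_panel, cam, dowel, foot, rail, runner, shelf, side_panel, top}
10. divider@(-1, 1) [-y clear] — {back_panel, cam, divider, dowel, foot, rail, runner, shelf, side_panel, top}

back_panel; side_panel; foot; rail; top; runner; dowel; cam; shelf; divider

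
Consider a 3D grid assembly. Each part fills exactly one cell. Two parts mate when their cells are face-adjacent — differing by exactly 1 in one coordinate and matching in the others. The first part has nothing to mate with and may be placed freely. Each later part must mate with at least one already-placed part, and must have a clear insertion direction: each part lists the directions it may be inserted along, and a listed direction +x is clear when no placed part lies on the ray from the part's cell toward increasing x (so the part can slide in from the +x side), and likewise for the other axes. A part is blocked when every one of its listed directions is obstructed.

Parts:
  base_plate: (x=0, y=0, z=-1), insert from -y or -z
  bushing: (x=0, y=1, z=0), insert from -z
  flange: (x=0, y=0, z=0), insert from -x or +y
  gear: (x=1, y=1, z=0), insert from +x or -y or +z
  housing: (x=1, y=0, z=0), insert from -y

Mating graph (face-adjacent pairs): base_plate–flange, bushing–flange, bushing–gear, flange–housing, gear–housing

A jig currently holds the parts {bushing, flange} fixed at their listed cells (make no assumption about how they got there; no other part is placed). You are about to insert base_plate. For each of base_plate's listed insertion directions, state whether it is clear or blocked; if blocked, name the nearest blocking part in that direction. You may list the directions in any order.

-y: clear; -z: clear

-y: ray from base_plate(0, 0, -1) has no placed part ⇒ clear
-z: ray from base_plate(0, 0, -1) has no placed part ⇒ clear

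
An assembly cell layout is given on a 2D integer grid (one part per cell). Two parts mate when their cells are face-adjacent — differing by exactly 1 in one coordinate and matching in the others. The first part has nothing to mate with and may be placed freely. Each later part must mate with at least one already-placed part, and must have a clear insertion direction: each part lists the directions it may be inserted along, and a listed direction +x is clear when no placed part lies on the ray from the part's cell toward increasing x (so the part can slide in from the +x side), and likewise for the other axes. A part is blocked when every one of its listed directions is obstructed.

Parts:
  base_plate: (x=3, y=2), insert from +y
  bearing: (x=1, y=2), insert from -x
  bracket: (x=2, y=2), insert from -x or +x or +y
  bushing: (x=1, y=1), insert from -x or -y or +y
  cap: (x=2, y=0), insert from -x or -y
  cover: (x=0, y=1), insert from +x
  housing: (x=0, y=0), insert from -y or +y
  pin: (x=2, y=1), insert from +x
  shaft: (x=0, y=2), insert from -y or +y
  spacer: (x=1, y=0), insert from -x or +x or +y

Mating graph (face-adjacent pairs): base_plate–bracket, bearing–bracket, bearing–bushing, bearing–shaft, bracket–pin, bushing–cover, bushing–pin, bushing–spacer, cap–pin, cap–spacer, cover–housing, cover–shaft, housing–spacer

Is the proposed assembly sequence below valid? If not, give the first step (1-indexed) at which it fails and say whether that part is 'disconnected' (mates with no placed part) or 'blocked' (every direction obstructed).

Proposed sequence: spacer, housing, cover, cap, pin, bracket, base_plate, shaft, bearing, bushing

Invalid at step 9 (blocked)

1. spacer@(1, 0) [-x clear] — {spacer}
2. housing@(0, 0) [-y clear] — {housing, spacer}
3. cover@(0, 1) [+x clear] — {cover, housing, spacer}
4. cap@(2, 0) [-y clear] — {cap, cover, housing, spacer}
5. pin@(2, 1) [+x clear] — {cap, cover, housing, pin, spacer}
6. bracket@(2, 2) [-x clear] — {bracket, cap, cover, housing, pin, spacer}
7. base_plate@(3, 2) [+y clear] — {base_plate, bracket, cap, cover, housing, pin, spacer}
8. shaft@(0, 2) [+y clear] — {base_plate, bracket, cap, cover, housing, pin, shaft, spacer}
9. bearing@(1, 2) — -x all obstructed ⇒ blocked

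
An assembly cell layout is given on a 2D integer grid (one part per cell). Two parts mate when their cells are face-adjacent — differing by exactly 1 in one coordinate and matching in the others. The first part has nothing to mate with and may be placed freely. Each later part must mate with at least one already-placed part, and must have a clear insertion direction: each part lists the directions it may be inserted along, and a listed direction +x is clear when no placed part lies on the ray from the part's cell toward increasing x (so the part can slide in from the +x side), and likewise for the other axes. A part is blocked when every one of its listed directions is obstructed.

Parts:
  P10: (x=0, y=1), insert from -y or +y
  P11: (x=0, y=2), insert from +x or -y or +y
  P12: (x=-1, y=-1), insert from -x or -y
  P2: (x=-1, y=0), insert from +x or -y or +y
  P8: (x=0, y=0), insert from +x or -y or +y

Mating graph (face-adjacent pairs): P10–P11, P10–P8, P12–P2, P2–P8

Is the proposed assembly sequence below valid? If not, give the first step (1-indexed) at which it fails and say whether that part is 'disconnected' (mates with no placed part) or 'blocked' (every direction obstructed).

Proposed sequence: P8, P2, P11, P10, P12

1. P8@(0, 0) [+x clear] — {P8}
2. P2@(-1, 0) [-y clear] — {P2, P8}
3. P11@(0, 2) — no placed neighbour ⇒ disconnected

Invalid at step 3 (disconnected)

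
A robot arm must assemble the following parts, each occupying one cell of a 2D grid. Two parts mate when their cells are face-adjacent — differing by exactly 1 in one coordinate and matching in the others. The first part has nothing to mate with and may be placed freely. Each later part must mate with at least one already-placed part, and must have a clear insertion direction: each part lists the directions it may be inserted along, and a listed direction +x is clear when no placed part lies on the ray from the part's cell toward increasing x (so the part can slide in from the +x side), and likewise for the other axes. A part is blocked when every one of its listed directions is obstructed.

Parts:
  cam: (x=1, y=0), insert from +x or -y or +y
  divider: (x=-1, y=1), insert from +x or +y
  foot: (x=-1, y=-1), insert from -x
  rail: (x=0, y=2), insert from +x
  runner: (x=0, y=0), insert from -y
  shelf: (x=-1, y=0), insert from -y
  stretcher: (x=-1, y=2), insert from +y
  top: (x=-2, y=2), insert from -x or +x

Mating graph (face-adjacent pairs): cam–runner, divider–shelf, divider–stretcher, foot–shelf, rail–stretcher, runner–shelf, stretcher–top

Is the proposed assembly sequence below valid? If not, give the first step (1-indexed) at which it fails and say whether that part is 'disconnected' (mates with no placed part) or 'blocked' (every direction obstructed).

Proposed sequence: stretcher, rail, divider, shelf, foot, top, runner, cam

Valid

1. stretcher@(-1, 2) [+y clear] — {stretcher}
2. rail@(0, 2) [+x clear] — {rail, stretcher}
3. divider@(-1, 1) [+x clear] — {divider, rail, stretcher}
4. shelf@(-1, 0) [-y clear] — {divider, rail, shelf, stretcher}
5. foot@(-1, -1) [-x clear] — {divider, foot, rail, shelf, stretcher}
6. top@(-2, 2) [-x clear] — {divider, foot, rail, shelf, stretcher, top}
7. runner@(0, 0) [-y clear] — {divider, foot, rail, runner, shelf, stretcher, top}
8. cam@(1, 0) [+x clear] — {cam, divider, foot, rail, runner, shelf, stretcher, top}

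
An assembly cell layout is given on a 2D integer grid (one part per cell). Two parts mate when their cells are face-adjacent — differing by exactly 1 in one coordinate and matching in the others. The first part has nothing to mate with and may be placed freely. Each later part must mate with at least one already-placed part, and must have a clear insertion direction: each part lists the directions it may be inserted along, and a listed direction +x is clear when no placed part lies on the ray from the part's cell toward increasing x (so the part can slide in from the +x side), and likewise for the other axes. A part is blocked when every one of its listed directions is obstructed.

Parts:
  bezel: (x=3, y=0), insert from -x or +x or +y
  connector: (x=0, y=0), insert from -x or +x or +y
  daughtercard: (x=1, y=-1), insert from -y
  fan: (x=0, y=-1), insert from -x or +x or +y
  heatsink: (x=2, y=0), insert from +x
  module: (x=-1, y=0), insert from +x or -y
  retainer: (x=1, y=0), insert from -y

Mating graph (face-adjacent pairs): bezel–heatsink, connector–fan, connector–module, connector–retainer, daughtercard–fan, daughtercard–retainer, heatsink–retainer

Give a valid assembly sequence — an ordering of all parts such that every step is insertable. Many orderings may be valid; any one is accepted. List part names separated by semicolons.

1. heatsink@(2, 0) [+x clear] — {heatsink}
2. retainer@(1, 0) [-y clear] — {heatsink, retainer}
3. bezel@(3, 0) [+x clear] — {bezel, heatsink, retainer}
4. connector@(0, 0) [-x clear] — {bezel, connector, heatsink, retainer}
5. module@(-1, 0) [-y clear] — {bezel, connector, heatsink, module, retainer}
6. fan@(0, -1) [-x clear] — {bezel, connector, fan, heatsink, module, retainer}
7. daughtercard@(1, -1) [-y clear] — {bezel, connector, daughtercard, fan, heatsink, module, retainer}

heatsink; retainer; bezel; connector; module; fan; daughtercard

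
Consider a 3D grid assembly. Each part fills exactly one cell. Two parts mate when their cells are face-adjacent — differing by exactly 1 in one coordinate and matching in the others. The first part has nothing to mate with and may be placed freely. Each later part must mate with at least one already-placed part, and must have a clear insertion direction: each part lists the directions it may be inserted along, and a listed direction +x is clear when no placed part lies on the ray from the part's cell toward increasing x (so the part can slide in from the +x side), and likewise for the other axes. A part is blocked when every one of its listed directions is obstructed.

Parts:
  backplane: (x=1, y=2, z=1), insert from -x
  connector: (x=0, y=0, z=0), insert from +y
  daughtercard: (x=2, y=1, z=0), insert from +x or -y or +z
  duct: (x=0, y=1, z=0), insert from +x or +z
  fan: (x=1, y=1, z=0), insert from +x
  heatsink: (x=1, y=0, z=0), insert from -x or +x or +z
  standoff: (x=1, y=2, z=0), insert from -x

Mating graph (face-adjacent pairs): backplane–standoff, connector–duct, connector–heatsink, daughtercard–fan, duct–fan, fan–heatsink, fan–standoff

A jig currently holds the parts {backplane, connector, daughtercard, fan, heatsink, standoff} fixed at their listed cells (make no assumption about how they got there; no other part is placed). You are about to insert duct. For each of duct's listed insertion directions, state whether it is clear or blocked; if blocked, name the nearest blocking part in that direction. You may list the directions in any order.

+x: blocked by fan; +z: clear

+x: nearest on ray is fan@(1, 1, 0) ⇒ blocked
+z: ray from duct(0, 1, 0) has no placed part ⇒ clear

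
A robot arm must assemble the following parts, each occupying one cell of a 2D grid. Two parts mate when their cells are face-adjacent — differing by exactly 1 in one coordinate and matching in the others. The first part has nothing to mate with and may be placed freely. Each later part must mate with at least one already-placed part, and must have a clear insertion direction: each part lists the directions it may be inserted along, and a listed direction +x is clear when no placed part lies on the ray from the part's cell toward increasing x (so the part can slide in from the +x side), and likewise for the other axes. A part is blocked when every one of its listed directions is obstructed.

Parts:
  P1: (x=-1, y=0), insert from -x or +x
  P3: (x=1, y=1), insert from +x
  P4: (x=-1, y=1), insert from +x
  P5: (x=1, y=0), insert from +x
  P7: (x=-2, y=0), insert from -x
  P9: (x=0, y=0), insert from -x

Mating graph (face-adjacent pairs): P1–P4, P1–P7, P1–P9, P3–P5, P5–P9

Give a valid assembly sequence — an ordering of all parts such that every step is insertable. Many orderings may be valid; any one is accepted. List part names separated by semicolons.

1. P9@(0, 0) [-x clear] — {P9}
2. P5@(1, 0) [+x clear] — {P5, P9}
3. P1@(-1, 0) [-x clear] — {P1, P5, P9}
4. P4@(-1, 1) [+x clear] — {P1, P4, P5, P9}
5. P7@(-2, 0) [-x clear] — {P1, P4, P5, P7, P9}
6. P3@(1, 1) [+x clear] — {P1, P3, P4, P5, P7, P9}

P9; P5; P1; P4; P7; P3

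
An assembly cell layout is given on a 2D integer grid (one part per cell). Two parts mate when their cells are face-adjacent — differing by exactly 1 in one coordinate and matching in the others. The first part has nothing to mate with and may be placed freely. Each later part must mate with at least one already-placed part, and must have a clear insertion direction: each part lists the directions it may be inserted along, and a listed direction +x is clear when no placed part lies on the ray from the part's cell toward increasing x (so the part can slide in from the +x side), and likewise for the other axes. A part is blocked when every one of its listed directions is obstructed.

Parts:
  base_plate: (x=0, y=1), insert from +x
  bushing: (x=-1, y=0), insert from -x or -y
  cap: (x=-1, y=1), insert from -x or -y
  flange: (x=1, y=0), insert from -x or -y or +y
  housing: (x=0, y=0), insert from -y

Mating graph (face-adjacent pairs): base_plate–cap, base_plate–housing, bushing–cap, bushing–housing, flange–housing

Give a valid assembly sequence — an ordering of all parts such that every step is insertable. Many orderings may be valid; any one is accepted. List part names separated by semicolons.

cap; base_plate; housing; bushing; flange

1. cap@(-1, 1) [-x clear] — {cap}
2. base_plate@(0, 1) [+x clear] — {base_plate, cap}
3. housing@(0, 0) [-y clear] — {base_plate, cap, housing}
4. bushing@(-1, 0) [-x clear] — {base_plate, bushing, cap, housing}
5. flange@(1, 0) [-y clear] — {base_plate, bushing, cap, flange, housing}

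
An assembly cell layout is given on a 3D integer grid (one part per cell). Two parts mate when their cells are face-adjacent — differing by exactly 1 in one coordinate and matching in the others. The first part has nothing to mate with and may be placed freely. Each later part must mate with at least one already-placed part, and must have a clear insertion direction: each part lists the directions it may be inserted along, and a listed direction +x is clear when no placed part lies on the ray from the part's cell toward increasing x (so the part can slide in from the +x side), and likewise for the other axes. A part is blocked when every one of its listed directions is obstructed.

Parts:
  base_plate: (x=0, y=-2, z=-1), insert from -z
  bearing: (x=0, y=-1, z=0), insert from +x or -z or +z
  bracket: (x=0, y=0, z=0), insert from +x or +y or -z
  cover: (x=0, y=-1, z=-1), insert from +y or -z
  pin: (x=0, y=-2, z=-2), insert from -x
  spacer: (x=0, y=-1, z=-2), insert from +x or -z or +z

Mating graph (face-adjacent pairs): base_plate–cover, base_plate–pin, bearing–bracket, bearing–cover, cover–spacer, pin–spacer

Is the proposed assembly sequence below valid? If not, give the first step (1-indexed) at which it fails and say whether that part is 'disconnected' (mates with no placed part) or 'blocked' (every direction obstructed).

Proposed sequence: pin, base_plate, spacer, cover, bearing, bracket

1. pin@(0, -2, -2) [-x clear] — {pin}
2. base_plate@(0, -2, -1) — -z all obstructed ⇒ blocked

Invalid at step 2 (blocked)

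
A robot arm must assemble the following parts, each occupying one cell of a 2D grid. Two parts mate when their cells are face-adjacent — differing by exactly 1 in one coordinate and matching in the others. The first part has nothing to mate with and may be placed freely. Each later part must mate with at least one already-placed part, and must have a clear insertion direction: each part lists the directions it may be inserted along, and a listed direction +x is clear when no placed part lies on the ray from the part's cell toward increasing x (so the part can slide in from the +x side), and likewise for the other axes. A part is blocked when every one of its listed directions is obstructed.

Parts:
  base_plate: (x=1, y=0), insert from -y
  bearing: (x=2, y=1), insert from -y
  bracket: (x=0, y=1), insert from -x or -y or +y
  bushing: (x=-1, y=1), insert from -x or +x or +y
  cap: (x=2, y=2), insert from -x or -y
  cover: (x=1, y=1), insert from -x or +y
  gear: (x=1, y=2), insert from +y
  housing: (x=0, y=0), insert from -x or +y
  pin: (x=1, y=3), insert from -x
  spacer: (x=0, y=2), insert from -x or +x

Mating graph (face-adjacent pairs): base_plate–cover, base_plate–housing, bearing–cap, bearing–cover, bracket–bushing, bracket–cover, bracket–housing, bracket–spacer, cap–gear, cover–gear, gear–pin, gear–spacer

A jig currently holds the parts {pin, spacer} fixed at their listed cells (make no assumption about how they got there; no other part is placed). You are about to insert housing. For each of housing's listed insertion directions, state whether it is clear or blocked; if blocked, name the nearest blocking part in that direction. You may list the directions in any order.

-x: ray from housing(0, 0) has no placed part ⇒ clear
+y: nearest on ray is spacer@(0, 2) ⇒ blocked

+y: blocked by spacer; -x: clear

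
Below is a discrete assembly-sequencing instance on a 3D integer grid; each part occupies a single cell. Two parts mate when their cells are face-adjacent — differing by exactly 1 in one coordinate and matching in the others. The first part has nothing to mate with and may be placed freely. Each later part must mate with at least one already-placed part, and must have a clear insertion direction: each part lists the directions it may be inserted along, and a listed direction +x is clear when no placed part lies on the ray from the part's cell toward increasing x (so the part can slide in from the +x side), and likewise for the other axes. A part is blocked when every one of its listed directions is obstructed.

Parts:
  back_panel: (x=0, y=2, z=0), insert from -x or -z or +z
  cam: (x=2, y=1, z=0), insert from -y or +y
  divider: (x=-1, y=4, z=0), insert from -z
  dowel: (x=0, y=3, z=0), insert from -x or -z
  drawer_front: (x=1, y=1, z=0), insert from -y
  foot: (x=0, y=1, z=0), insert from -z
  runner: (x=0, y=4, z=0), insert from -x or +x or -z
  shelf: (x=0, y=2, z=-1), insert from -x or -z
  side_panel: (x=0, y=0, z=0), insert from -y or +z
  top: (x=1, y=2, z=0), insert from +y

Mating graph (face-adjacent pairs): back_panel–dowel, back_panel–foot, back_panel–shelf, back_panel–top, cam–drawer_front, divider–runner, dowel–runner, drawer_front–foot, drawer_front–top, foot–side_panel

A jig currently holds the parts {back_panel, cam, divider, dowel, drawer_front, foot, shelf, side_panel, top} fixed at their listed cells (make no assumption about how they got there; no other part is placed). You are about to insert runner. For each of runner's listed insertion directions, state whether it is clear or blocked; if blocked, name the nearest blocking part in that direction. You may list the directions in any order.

+x: clear; -x: blocked by divider; -z: clear

-x: nearest on ray is divider@(-1, 4, 0) ⇒ blocked
+x: ray from runner(0, 4, 0) has no placed part ⇒ clear
-z: ray from runner(0, 4, 0) has no placed part ⇒ clear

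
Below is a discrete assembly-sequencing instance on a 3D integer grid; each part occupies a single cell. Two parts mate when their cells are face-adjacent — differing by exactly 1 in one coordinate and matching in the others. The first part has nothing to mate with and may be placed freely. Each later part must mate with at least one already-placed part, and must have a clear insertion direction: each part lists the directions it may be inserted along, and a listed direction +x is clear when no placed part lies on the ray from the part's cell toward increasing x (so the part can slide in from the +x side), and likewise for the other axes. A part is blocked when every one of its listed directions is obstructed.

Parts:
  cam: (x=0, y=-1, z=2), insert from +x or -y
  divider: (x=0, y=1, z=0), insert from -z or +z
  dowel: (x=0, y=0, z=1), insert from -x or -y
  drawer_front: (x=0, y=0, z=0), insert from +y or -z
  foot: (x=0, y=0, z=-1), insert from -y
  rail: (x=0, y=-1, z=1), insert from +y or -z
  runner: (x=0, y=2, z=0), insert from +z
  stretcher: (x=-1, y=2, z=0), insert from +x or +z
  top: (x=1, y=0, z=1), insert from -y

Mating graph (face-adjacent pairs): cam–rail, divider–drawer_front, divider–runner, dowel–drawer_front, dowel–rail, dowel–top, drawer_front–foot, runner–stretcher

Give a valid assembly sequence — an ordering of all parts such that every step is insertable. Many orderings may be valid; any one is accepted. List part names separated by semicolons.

1. divider@(0, 1, 0) [-z clear] — {divider}
2. drawer_front@(0, 0, 0) [-z clear] — {divider, drawer_front}
3. foot@(0, 0, -1) [-y clear] — {divider, drawer_front, foot}
4. runner@(0, 2, 0) [+z clear] — {divider, drawer_front, foot, runner}
5. stretcher@(-1, 2, 0) [+z clear] — {divider, drawer_front, foot, runner, stretcher}
6. dowel@(0, 0, 1) [-x clear] — {divider, dowel, drawer_front, foot, runner, stretcher}
7. top@(1, 0, 1) [-y clear] — {divider, dowel, drawer_front, foot, runner, stretcher, top}
8. rail@(0, -1, 1) [-z clear] — {divider, dowel, drawer_front, foot, rail, runner, stretcher, top}
9. cam@(0, -1, 2) [+x clear] — {cam, divider, dowel, drawer_front, foot, rail, runner, stretcher, top}

divider; drawer_front; foot; runner; stretcher; dowel; top; rail; cam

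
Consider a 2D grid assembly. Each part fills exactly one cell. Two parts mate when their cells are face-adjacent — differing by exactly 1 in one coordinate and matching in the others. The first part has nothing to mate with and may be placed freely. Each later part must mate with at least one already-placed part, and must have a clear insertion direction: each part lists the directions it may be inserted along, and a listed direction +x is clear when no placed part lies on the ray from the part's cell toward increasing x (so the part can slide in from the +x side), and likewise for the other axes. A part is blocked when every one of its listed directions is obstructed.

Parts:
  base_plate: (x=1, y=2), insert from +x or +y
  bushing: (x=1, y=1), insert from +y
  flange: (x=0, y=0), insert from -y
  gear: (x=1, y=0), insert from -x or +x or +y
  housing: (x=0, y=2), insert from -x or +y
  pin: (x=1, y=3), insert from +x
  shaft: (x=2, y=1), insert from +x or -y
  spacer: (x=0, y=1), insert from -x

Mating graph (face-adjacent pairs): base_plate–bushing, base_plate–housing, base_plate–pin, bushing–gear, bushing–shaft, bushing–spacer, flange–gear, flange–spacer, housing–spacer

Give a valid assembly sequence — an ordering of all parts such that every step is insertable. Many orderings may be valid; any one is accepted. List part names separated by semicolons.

1. housing@(0, 2) [-x clear] — {housing}
2. spacer@(0, 1) [-x clear] — {housing, spacer}
3. flange@(0, 0) [-y clear] — {flange, housing, spacer}
4. gear@(1, 0) [+x clear] — {flange, gear, housing, spacer}
5. bushing@(1, 1) [+y clear] — {bushing, flange, gear, housing, spacer}
6. base_plate@(1, 2) [+x clear] — {base_plate, bushing, flange, gear, housing, spacer}
7. pin@(1, 3) [+x clear] — {base_plate, bushing, flange, gear, housing, pin, spacer}
8. shaft@(2, 1) [+x clear] — {base_plate, bushing, flange, gear, housing, pin, shaft, spacer}

housing; spacer; flange; gear; bushing; base_plate; pin; shaft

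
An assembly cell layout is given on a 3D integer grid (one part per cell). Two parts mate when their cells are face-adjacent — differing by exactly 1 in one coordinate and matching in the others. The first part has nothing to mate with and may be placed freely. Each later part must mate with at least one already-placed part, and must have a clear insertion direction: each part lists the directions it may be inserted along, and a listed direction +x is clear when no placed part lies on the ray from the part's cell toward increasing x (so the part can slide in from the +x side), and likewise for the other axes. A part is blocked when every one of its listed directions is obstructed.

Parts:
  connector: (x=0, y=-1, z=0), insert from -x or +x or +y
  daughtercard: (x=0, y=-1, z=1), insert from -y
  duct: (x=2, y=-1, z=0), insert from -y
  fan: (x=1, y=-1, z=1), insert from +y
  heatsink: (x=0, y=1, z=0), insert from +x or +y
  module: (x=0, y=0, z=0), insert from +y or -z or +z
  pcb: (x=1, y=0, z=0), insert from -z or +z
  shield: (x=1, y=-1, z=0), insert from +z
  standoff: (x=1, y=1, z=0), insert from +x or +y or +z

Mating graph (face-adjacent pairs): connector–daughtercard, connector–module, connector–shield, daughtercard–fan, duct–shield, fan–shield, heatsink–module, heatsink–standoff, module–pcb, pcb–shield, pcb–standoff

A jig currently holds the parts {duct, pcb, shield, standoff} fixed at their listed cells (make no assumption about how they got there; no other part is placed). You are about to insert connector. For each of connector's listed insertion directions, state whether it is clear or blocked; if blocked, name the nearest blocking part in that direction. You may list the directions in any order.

+x: blocked by shield; +y: clear; -x: clear

-x: ray from connector(0, -1, 0) has no placed part ⇒ clear
+x: nearest on ray is shield@(1, -1, 0) ⇒ blocked
+y: ray from connector(0, -1, 0) has no placed part ⇒ clear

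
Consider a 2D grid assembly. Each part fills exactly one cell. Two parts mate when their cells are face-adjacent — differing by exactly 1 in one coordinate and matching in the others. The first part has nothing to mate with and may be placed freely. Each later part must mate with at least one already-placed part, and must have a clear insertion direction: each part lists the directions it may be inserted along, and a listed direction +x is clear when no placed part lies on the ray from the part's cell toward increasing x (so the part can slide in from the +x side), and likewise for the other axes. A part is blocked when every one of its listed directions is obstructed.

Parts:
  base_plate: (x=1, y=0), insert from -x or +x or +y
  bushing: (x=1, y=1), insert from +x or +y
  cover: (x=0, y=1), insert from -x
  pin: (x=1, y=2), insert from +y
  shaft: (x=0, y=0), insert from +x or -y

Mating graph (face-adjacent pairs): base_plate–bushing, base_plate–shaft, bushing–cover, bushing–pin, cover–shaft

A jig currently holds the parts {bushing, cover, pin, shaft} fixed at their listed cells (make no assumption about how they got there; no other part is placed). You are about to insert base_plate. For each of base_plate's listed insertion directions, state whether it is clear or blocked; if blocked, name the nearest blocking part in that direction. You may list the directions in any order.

+x: clear; +y: blocked by bushing; -x: blocked by shaft

-x: nearest on ray is shaft@(0, 0) ⇒ blocked
+x: ray from base_plate(1, 0) has no placed part ⇒ clear
+y: nearest on ray is bushing@(1, 1) ⇒ blocked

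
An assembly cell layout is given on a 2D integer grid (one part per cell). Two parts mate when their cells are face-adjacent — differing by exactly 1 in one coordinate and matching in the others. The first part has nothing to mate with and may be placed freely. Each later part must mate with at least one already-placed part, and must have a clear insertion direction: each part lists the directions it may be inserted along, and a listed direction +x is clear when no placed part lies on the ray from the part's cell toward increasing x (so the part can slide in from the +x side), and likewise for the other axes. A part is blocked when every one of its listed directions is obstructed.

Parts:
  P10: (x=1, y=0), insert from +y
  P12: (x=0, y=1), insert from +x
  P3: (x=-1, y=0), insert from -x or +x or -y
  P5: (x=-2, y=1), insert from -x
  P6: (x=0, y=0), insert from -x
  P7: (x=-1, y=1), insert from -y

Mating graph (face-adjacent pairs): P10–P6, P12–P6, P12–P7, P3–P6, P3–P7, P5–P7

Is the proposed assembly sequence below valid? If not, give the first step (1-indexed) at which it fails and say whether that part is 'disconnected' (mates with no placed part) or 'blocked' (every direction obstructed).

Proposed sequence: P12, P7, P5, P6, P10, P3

Valid

1. P12@(0, 1) [+x clear] — {P12}
2. P7@(-1, 1) [-y clear] — {P12, P7}
3. P5@(-2, 1) [-x clear] — {P12, P5, P7}
4. P6@(0, 0) [-x clear] — {P12, P5, P6, P7}
5. P10@(1, 0) [+y clear] — {P10, P12, P5, P6, P7}
6. P3@(-1, 0) [-x clear] — {P10, P12, P3, P5, P6, P7}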